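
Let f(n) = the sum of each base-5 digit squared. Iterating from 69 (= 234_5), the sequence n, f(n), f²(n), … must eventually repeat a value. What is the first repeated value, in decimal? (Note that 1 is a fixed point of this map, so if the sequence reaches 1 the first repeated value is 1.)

69 = (2,3,4)_5 → 29
29 = (1,0,4)_5 → 17
17 = (3,2)_5 → 13
13 = (2,3)_5 → 13  — 13 already appeared earlier.

13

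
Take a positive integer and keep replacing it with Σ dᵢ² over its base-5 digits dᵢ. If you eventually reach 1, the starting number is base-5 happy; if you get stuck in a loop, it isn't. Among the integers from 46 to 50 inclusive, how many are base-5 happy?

46: 46 → 18 → 18  — not base-5 happy
47: 47 → 21 → 17 → 13 → 13  — not base-5 happy
48: 48 → 26 → 2 → 4 → 16 → 10 → 4  — not base-5 happy
49: 49 → 33 → 11 → 5 → 1  — base-5 happy
50: 50 → 4 → 16 → 10 → 4  — not base-5 happy
base-5 happy: 49

1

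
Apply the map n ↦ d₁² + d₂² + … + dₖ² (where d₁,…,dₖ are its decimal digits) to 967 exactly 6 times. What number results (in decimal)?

967 → 9² + 6² + 7² = 81 + 36 + 49 = 166
166 → 1² + 6² + 6² = 1 + 36 + 36 = 73
73 → 7² + 3² = 49 + 9 = 58
58 → 5² + 8² = 25 + 64 = 89
89 → 8² + 9² = 64 + 81 = 145
145 → 1² + 4² + 5² = 1 + 16 + 25 = 42

42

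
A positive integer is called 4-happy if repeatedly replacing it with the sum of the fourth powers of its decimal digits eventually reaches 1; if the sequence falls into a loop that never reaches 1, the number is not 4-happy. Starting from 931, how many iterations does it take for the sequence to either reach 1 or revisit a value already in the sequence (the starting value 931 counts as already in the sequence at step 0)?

13

931 → 9⁴ + 3⁴ + 1⁴ = 6643
6643 → 6⁴ + 6⁴ + 4⁴ + 3⁴ = 2929
2929 → 2⁴ + 9⁴ + 2⁴ + 9⁴ = 13154
13154 → 1⁴ + 3⁴ + 1⁴ + 5⁴ + 4⁴ = 964
964 → 9⁴ + 6⁴ + 4⁴ = 8113
8113 → 8⁴ + 1⁴ + 1⁴ + 3⁴ = 4179
4179 → 4⁴ + 1⁴ + 7⁴ + 9⁴ = 9219
9219 → 9⁴ + 2⁴ + 1⁴ + 9⁴ = 13139
13139 → 1⁴ + 3⁴ + 1⁴ + 3⁴ + 9⁴ = 6725
6725 → 6⁴ + 7⁴ + 2⁴ + 5⁴ = 4338
4338 → 4⁴ + 3⁴ + 3⁴ + 8⁴ = 4514
4514 → 4⁴ + 5⁴ + 1⁴ + 4⁴ = 1138
1138 → 1⁴ + 1⁴ + 3⁴ + 8⁴ = 4179  — 4179 repeats.
That took 13 steps.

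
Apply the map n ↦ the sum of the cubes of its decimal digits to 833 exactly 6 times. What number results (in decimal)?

833 → 8³ + 3³ + 3³ = 566
566 → 5³ + 6³ + 6³ = 557
557 → 5³ + 5³ + 7³ = 593
593 → 5³ + 9³ + 3³ = 881
881 → 8³ + 8³ + 1³ = 1025
1025 → 1³ + 0³ + 2³ + 5³ = 134

134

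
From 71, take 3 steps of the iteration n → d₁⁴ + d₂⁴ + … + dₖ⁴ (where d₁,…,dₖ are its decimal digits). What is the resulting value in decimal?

71 → 7⁴ + 1⁴ = 2402
2402 → 2⁴ + 4⁴ + 0⁴ + 2⁴ = 288
288 → 2⁴ + 8⁴ + 8⁴ = 8208

8208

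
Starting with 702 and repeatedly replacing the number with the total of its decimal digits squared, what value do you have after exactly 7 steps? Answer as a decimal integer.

145

702 → 53
53 → 34
34 → 25
25 → 29
29 → 85
85 → 89
89 → 145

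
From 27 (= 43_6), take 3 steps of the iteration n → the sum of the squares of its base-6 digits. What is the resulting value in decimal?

27 = (4,3)_6 → 4² + 3² = 25
25 = (4,1)_6 → 4² + 1² = 17
17 = (2,5)_6 → 2² + 5² = 29

29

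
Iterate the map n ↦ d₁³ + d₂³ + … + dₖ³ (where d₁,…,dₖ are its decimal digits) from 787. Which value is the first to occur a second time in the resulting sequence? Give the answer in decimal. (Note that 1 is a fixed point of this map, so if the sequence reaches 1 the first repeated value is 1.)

1

787 → 7³ + 8³ + 7³ = 1198
1198 → 1³ + 1³ + 9³ + 8³ = 1243
1243 → 1³ + 2³ + 4³ + 3³ = 100
100 → 1³ + 0³ + 0³ = 1  — reached the fixed point 1.
1 → 1, so 1 is the first repeated value.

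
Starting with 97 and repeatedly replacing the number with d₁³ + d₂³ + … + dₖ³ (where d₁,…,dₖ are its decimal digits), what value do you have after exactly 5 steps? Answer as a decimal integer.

352

97 → 9³ + 7³ = 729 + 343 = 1072
1072 → 1³ + 0³ + 7³ + 2³ = 1 + 0 + 343 + 8 = 352
352 → 3³ + 5³ + 2³ = 27 + 125 + 8 = 160
160 → 1³ + 6³ + 0³ = 1 + 216 + 0 = 217
217 → 2³ + 1³ + 7³ = 8 + 1 + 343 = 352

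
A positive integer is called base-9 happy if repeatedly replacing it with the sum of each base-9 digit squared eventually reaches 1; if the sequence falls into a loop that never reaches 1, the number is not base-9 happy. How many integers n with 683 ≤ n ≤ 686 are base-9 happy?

683: 683 → 137 → 41 → 41  (repeats 41)
684: 684 → 80 → 128 → 30 → 18 → 4 → 16 → 50 → 50  (repeats 50)
685: 685 → 81 → 1  (reaches 1)
686: 686 → 84 → 10 → 2 → 4 → 16 → 50 → 50  (repeats 50)
base-9 happy: 685

1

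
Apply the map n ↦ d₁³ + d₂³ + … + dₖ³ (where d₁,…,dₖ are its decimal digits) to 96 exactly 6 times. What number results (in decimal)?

96 → 9³ + 6³ = 729 + 216 = 945
945 → 9³ + 4³ + 5³ = 729 + 64 + 125 = 918
918 → 9³ + 1³ + 8³ = 729 + 1 + 512 = 1242
1242 → 1³ + 2³ + 4³ + 2³ = 1 + 8 + 64 + 8 = 81
81 → 8³ + 1³ = 512 + 1 = 513
513 → 5³ + 1³ + 3³ = 125 + 1 + 27 = 153

153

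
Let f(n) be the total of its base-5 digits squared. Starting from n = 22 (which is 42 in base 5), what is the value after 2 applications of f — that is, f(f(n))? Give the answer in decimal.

16

22 = (4,2)_5 → 4² + 2² = 16 + 4 = 20
20 = (4,0)_5 → 4² + 0² = 16 + 0 = 16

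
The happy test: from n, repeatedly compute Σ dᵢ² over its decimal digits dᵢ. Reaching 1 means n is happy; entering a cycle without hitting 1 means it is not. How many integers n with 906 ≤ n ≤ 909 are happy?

906: 906 → 117 → 51 → 26 → 40 → 16 → 37 → 58 → 89 → 145 → 42 → 20 → 4 → 16  — not happy
907: 907 → 130 → 10 → 1  — happy
908: 908 → 145 → 42 → 20 → 4 → 16 → 37 → 58 → 89 → 145  — not happy
909: 909 → 162 → 41 → 17 → 50 → 25 → 29 → 85 → 89 → 145 → 42 → 20 → 4 → 16 → 37 → 58 → 89  — not happy
happy: 907

1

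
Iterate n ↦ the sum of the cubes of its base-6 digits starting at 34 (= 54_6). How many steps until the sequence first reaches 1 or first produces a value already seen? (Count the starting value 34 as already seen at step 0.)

9

34 = (5,4)_6 → 5³ + 4³ = 125 + 64 = 189
189 = (5,1,3)_6 → 5³ + 1³ + 3³ = 125 + 1 + 27 = 153
153 = (4,1,3)_6 → 4³ + 1³ + 3³ = 64 + 1 + 27 = 92
92 = (2,3,2)_6 → 2³ + 3³ + 2³ = 8 + 27 + 8 = 43
43 = (1,1,1)_6 → 1³ + 1³ + 1³ = 1 + 1 + 1 = 3
3 = (3)_6 → 3³ = 27
27 = (4,3)_6 → 4³ + 3³ = 64 + 27 = 91
91 = (2,3,1)_6 → 2³ + 3³ + 1³ = 8 + 27 + 1 = 36
36 = (1,0,0)_6 → 1³ + 0³ + 0³ = 1 + 0 + 0 = 1  — reached 1.
That took 9 steps.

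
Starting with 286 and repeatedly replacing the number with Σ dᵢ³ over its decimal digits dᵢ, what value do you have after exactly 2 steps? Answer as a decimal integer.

286 → 736
736 → 586

586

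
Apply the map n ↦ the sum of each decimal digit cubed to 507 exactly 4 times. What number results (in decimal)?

513

507 → 5³ + 0³ + 7³ = 468
468 → 4³ + 6³ + 8³ = 792
792 → 7³ + 9³ + 2³ = 1080
1080 → 1³ + 0³ + 8³ + 0³ = 513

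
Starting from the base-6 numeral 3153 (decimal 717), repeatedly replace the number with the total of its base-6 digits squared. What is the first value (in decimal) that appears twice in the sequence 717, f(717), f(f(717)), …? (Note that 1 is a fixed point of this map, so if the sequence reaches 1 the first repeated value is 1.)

1

717 = (3,1,5,3)_6 → 44
44 = (1,1,2)_6 → 6
6 = (1,0)_6 → 1  — reached the fixed point 1.
1 → 1, so 1 is the first repeated value.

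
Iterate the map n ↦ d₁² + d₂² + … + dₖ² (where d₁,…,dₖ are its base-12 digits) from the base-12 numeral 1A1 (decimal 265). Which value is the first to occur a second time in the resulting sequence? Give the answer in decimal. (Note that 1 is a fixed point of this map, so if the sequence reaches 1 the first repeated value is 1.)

265 = (1,10,1)_12 → 1² + 10² + 1² = 102
102 = (8,6)_12 → 8² + 6² = 100
100 = (8,4)_12 → 8² + 4² = 80
80 = (6,8)_12 → 6² + 8² = 100  — 100 already appeared earlier.

100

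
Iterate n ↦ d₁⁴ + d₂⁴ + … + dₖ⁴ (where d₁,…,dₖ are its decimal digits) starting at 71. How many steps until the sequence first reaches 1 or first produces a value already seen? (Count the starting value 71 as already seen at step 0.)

71 → 7⁴ + 1⁴ = 2401 + 1 = 2402
2402 → 2⁴ + 4⁴ + 0⁴ + 2⁴ = 16 + 256 + 0 + 16 = 288
288 → 2⁴ + 8⁴ + 8⁴ = 16 + 4096 + 4096 = 8208
8208 → 8⁴ + 2⁴ + 0⁴ + 8⁴ = 4096 + 16 + 0 + 4096 = 8208  — 8208 repeats.
That took 4 steps.

4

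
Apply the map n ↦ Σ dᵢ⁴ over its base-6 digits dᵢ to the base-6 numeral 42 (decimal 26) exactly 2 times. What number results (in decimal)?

26 = (4,2)_6 → 4⁴ + 2⁴ = 256 + 16 = 272
272 = (1,1,3,2)_6 → 1⁴ + 1⁴ + 3⁴ + 2⁴ = 1 + 1 + 81 + 16 = 99

99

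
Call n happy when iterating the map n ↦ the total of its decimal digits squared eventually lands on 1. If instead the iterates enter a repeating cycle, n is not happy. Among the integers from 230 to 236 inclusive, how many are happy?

230: 230 → 13 → 10 → 1  (reaches 1)
231: 231 → 14 → 17 → 50 → 25 → 29 → 85 → 89 → 145 → 42 → 20 → 4 → 16 → 37 → 58 → 89  (repeats 89)
232: 232 → 17 → 50 → 25 → 29 → 85 → 89 → 145 → 42 → 20 → 4 → 16 → 37 → 58 → 89  (repeats 89)
233: 233 → 22 → 8 → 64 → 52 → 29 → 85 → 89 → 145 → 42 → 20 → 4 → 16 → 37 → 58 → 89  (repeats 89)
234: 234 → 29 → 85 → 89 → 145 → 42 → 20 → 4 → 16 → 37 → 58 → 89  (repeats 89)
235: 235 → 38 → 73 → 58 → 89 → 145 → 42 → 20 → 4 → 16 → 37 → 58  (repeats 58)
236: 236 → 49 → 97 → 130 → 10 → 1  (reaches 1)
happy: 230, 236

2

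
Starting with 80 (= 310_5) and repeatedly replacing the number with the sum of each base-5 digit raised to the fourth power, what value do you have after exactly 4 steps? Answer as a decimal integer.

80 = (3,1,0)_5 → 82
82 = (3,1,2)_5 → 98
98 = (3,4,3)_5 → 418
418 = (3,1,3,3)_5 → 244

244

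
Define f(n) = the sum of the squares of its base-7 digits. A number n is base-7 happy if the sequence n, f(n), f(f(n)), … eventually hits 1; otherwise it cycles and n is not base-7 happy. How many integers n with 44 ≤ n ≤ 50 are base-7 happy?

44: 44 → 40 → 50 → 2 → 4 → 16 → 8 → 2  — not base-7 happy
45: 45 → 45  — not base-7 happy
46: 46 → 52 → 10 → 10  — not base-7 happy
47: 47 → 61 → 27 → 45 → 45  — not base-7 happy
48: 48 → 72 → 14 → 4 → 16 → 8 → 2 → 4  — not base-7 happy
49: 49 → 1  — base-7 happy
50: 50 → 2 → 4 → 16 → 8 → 2  — not base-7 happy
base-7 happy: 49

1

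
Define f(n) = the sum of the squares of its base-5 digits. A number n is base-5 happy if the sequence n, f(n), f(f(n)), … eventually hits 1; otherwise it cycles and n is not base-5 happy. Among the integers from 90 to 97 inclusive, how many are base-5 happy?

3

90: 90 → 18 → 18  — not base-5 happy
91: 91 → 19 → 25 → 1  — base-5 happy
92: 92 → 22 → 20 → 16 → 10 → 4 → 16  — not base-5 happy
93: 93 → 27 → 5 → 1  — base-5 happy
94: 94 → 34 → 18 → 18  — not base-5 happy
95: 95 → 25 → 1  — base-5 happy
96: 96 → 26 → 2 → 4 → 16 → 10 → 4  — not base-5 happy
97: 97 → 29 → 17 → 13 → 13  — not base-5 happy
base-5 happy: 91, 93, 95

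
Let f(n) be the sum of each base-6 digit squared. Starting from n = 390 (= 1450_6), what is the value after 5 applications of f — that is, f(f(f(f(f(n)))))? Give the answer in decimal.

20

390 = (1,4,5,0)_6 → 1² + 4² + 5² + 0² = 42
42 = (1,1,0)_6 → 1² + 1² + 0² = 2
2 = (2)_6 → 2² = 4
4 = (4)_6 → 4² = 16
16 = (2,4)_6 → 2² + 4² = 20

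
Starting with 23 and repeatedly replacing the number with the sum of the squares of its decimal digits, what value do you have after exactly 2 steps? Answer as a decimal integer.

23 → 2² + 3² = 13
13 → 1² + 3² = 10

10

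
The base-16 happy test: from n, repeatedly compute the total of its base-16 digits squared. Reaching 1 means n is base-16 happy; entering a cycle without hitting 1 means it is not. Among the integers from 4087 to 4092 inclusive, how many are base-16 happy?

4087: 4087 → 499 → 235 → 317 → 179 → 130 → 68 → 32 → 4 → 16 → 1  (reaches 1)
4088: 4088 → 514 → 8 → 64 → 16 → 1  (reaches 1)
4089: 4089 → 531 → 14 → 196 → 160 → 100 → 52 → 25 → 82 → 29 → 170 → 200 → 208 → 169 → 181 → 146 → 85 → 50 → 13 → 169  (repeats 169)
4090: 4090 → 550 → 44 → 148 → 97 → 37 → 29 → 170 → 200 → 208 → 169 → 181 → 146 → 85 → 50 → 13 → 169  (repeats 169)
4091: 4091 → 571 → 134 → 100 → 52 → 25 → 82 → 29 → 170 → 200 → 208 → 169 → 181 → 146 → 85 → 50 → 13 → 169  (repeats 169)
4092: 4092 → 594 → 33 → 5 → 25 → 82 → 29 → 170 → 200 → 208 → 169 → 181 → 146 → 85 → 50 → 13 → 169  (repeats 169)
base-16 happy: 4087, 4088

2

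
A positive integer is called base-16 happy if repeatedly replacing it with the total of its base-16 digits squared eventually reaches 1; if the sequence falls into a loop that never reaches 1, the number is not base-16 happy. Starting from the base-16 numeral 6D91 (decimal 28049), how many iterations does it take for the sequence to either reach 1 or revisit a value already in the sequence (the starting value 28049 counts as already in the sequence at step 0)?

28049 = (6,13,9,1)_16 → 6² + 13² + 9² + 1² = 36 + 169 + 81 + 1 = 287
287 = (1,1,15)_16 → 1² + 1² + 15² = 1 + 1 + 225 = 227
227 = (14,3)_16 → 14² + 3² = 196 + 9 = 205
205 = (12,13)_16 → 12² + 13² = 144 + 169 = 313
313 = (1,3,9)_16 → 1² + 3² + 9² = 1 + 9 + 81 = 91
91 = (5,11)_16 → 5² + 11² = 25 + 121 = 146
146 = (9,2)_16 → 9² + 2² = 81 + 4 = 85
85 = (5,5)_16 → 5² + 5² = 25 + 25 = 50
50 = (3,2)_16 → 3² + 2² = 9 + 4 = 13
13 = (13)_16 → 13² = 169
169 = (10,9)_16 → 10² + 9² = 100 + 81 = 181
181 = (11,5)_16 → 11² + 5² = 121 + 25 = 146  — 146 repeats.
That took 12 steps.

12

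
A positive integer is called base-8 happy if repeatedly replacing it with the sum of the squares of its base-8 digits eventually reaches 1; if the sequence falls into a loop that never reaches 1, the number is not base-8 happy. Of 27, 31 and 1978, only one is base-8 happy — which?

27

27: 27 → 18 → 8 → 1  — reaches 1 (base-8 happy)
31: 31 → 58 → 53 → 61 → 74 → 6 → 36 → 32 → 16 → 4 → 16  — repeats 16 (not base-8 happy)
1978: 1978 → 98 → 21 → 29 → 34 → 20 → 20  — repeats 20 (not base-8 happy)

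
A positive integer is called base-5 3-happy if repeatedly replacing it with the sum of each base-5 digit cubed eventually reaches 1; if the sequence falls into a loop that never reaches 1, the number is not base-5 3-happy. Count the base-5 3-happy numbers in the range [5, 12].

5: 5 → 1  (reaches 1)
6: 6 → 2 → 8 → 28 → 28  (repeats 28)
7: 7 → 9 → 65 → 35 → 9  (repeats 9)
8: 8 → 28 → 28  (repeats 28)
9: 9 → 65 → 35 → 9  (repeats 9)
10: 10 → 8 → 28 → 28  (repeats 28)
11: 11 → 9 → 65 → 35 → 9  (repeats 9)
12: 12 → 16 → 28 → 28  (repeats 28)
base-5 3-happy: 5

1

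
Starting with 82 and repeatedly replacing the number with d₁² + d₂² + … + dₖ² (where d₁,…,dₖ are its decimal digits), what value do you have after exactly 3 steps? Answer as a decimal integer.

1

82 → 8² + 2² = 68
68 → 6² + 8² = 100
100 → 1² + 0² + 0² = 1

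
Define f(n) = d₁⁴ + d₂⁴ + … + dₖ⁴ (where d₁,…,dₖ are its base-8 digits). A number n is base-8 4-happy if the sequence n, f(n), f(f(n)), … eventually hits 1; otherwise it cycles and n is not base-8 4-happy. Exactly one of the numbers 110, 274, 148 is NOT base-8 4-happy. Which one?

110

110: 110 → 1922 → 1393 → 1938 → 1409 → 1313 → 529 → 18 → 32 → 256 → 256  — repeats 256 (not base-8 4-happy)
274: 274 → 288 → 512 → 1  — reaches 1 (base-8 4-happy)
148: 148 → 288 → 512 → 1  — reaches 1 (base-8 4-happy)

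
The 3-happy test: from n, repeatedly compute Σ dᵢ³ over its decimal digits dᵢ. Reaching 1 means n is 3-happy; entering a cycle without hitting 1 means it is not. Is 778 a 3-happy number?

3-happy

778 → 7³ + 7³ + 8³ = 1198
1198 → 1³ + 1³ + 9³ + 8³ = 1243
1243 → 1³ + 2³ + 4³ + 3³ = 100
100 → 1³ + 0³ + 0³ = 1  — reached 1.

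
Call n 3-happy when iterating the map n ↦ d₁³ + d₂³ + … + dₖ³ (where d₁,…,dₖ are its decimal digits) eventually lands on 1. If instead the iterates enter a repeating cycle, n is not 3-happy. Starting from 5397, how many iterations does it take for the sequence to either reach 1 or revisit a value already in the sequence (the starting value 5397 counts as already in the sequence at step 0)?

5397 → 1224
1224 → 81
81 → 513
513 → 153
153 → 153  — 153 repeats.
That took 5 steps.

5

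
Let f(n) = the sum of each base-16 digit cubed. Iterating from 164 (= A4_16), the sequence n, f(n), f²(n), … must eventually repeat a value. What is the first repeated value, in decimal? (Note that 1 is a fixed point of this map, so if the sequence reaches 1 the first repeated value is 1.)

164 = (10,4)_16 → 10³ + 4³ = 1000 + 64 = 1064
1064 = (4,2,8)_16 → 4³ + 2³ + 8³ = 64 + 8 + 512 = 584
584 = (2,4,8)_16 → 2³ + 4³ + 8³ = 8 + 64 + 512 = 584  — 584 already appeared earlier.

584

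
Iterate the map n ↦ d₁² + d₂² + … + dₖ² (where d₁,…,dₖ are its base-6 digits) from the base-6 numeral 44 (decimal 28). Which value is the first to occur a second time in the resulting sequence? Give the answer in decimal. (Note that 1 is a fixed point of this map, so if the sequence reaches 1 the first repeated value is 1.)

29

28 = (4,4)_6 → 32
32 = (5,2)_6 → 29
29 = (4,5)_6 → 41
41 = (1,0,5)_6 → 26
26 = (4,2)_6 → 20
20 = (3,2)_6 → 13
13 = (2,1)_6 → 5
5 = (5)_6 → 25
25 = (4,1)_6 → 17
17 = (2,5)_6 → 29  — 29 already appeared earlier.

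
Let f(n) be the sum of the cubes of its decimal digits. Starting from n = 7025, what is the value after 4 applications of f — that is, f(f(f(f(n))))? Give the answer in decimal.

7025 → 7³ + 0³ + 2³ + 5³ = 476
476 → 4³ + 7³ + 6³ = 623
623 → 6³ + 2³ + 3³ = 251
251 → 2³ + 5³ + 1³ = 134

134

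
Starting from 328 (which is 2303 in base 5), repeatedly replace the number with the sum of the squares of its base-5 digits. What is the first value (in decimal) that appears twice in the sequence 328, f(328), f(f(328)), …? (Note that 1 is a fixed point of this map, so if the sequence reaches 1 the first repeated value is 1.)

328 = (2,3,0,3)_5 → 2² + 3² + 0² + 3² = 22
22 = (4,2)_5 → 4² + 2² = 20
20 = (4,0)_5 → 4² + 0² = 16
16 = (3,1)_5 → 3² + 1² = 10
10 = (2,0)_5 → 2² + 0² = 4
4 = (4)_5 → 4² = 16  — 16 already appeared earlier.

16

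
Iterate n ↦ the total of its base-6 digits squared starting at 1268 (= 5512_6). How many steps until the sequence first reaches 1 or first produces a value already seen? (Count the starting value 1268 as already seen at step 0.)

11

1268 = (5,5,1,2)_6 → 5² + 5² + 1² + 2² = 55
55 = (1,3,1)_6 → 1² + 3² + 1² = 11
11 = (1,5)_6 → 1² + 5² = 26
26 = (4,2)_6 → 4² + 2² = 20
20 = (3,2)_6 → 3² + 2² = 13
13 = (2,1)_6 → 2² + 1² = 5
5 = (5)_6 → 5² = 25
25 = (4,1)_6 → 4² + 1² = 17
17 = (2,5)_6 → 2² + 5² = 29
29 = (4,5)_6 → 4² + 5² = 41
41 = (1,0,5)_6 → 1² + 0² + 5² = 26  — 26 repeats.
That took 11 steps.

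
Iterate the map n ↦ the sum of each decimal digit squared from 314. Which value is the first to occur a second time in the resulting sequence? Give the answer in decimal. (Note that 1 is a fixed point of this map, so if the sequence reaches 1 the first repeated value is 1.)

314 → 3² + 1² + 4² = 9 + 1 + 16 = 26
26 → 2² + 6² = 4 + 36 = 40
40 → 4² + 0² = 16 + 0 = 16
16 → 1² + 6² = 1 + 36 = 37
37 → 3² + 7² = 9 + 49 = 58
58 → 5² + 8² = 25 + 64 = 89
89 → 8² + 9² = 64 + 81 = 145
145 → 1² + 4² + 5² = 1 + 16 + 25 = 42
42 → 4² + 2² = 16 + 4 = 20
20 → 2² + 0² = 4 + 0 = 4
4 → 4² = 16  — 16 already appeared earlier.

16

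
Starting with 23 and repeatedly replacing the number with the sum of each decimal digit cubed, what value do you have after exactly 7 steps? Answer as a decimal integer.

23 → 2³ + 3³ = 8 + 27 = 35
35 → 3³ + 5³ = 27 + 125 = 152
152 → 1³ + 5³ + 2³ = 1 + 125 + 8 = 134
134 → 1³ + 3³ + 4³ = 1 + 27 + 64 = 92
92 → 9³ + 2³ = 729 + 8 = 737
737 → 7³ + 3³ + 7³ = 343 + 27 + 343 = 713
713 → 7³ + 1³ + 3³ = 343 + 1 + 27 = 371

371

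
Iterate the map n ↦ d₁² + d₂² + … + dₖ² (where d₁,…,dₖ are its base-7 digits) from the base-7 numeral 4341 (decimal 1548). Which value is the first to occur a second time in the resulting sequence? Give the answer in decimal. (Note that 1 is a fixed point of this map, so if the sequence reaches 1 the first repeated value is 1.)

10

1548 = (4,3,4,1)_7 → 4² + 3² + 4² + 1² = 16 + 9 + 16 + 1 = 42
42 = (6,0)_7 → 6² + 0² = 36 + 0 = 36
36 = (5,1)_7 → 5² + 1² = 25 + 1 = 26
26 = (3,5)_7 → 3² + 5² = 9 + 25 = 34
34 = (4,6)_7 → 4² + 6² = 16 + 36 = 52
52 = (1,0,3)_7 → 1² + 0² + 3² = 1 + 0 + 9 = 10
10 = (1,3)_7 → 1² + 3² = 1 + 9 = 10  — 10 already appeared earlier.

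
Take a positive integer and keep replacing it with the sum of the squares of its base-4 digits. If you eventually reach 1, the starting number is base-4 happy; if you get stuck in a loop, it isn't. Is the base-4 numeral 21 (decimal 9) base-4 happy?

base-4 happy

9 = (2,1)_4 → 2² + 1² = 5
5 = (1,1)_4 → 1² + 1² = 2
2 = (2)_4 → 2² = 4
4 = (1,0)_4 → 1² + 0² = 1  — reached 1.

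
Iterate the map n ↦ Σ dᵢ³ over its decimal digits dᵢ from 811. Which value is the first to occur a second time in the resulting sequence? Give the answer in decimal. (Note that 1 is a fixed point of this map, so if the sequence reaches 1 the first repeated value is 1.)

370

811 → 514
514 → 190
190 → 730
730 → 370
370 → 370  — 370 already appeared earlier.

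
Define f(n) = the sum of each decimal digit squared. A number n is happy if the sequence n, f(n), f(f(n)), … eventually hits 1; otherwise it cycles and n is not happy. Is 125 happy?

not happy

125 → 30
30 → 9
9 → 81
81 → 65
65 → 61
61 → 37
37 → 58
58 → 89
89 → 145
145 → 42
42 → 20
20 → 4
4 → 16
16 → 37  — 37 already seen; the sequence cycles without reaching 1.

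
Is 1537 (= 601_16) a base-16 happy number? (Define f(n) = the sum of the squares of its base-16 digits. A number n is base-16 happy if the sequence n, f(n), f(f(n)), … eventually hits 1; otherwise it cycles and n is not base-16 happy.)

1537 = (6,0,1)_16 → 37
37 = (2,5)_16 → 29
29 = (1,13)_16 → 170
170 = (10,10)_16 → 200
200 = (12,8)_16 → 208
208 = (13,0)_16 → 169
169 = (10,9)_16 → 181
181 = (11,5)_16 → 146
146 = (9,2)_16 → 85
85 = (5,5)_16 → 50
50 = (3,2)_16 → 13
13 = (13)_16 → 169  — 169 already seen; the sequence cycles without reaching 1.

not base-16 happy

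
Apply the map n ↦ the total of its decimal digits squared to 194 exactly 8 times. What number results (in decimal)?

194 → 1² + 9² + 4² = 1 + 81 + 16 = 98
98 → 9² + 8² = 81 + 64 = 145
145 → 1² + 4² + 5² = 1 + 16 + 25 = 42
42 → 4² + 2² = 16 + 4 = 20
20 → 2² + 0² = 4 + 0 = 4
4 → 4² = 16
16 → 1² + 6² = 1 + 36 = 37
37 → 3² + 7² = 9 + 49 = 58

58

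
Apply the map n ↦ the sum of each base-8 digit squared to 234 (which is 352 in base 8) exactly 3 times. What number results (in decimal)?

52

234 = (3,5,2)_8 → 3² + 5² + 2² = 9 + 25 + 4 = 38
38 = (4,6)_8 → 4² + 6² = 16 + 36 = 52
52 = (6,4)_8 → 6² + 4² = 36 + 16 = 52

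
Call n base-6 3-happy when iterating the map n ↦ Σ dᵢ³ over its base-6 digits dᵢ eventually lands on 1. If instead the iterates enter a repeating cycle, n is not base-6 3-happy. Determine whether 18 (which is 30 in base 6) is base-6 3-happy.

18 = (3,0)_6 → 3³ + 0³ = 27 + 0 = 27
27 = (4,3)_6 → 4³ + 3³ = 64 + 27 = 91
91 = (2,3,1)_6 → 2³ + 3³ + 1³ = 8 + 27 + 1 = 36
36 = (1,0,0)_6 → 1³ + 0³ + 0³ = 1 + 0 + 0 = 1  — reached 1.

base-6 3-happy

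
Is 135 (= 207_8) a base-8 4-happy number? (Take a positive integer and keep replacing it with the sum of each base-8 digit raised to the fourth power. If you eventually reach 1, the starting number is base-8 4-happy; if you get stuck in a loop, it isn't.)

135 = (2,0,7)_8 → 2417
2417 = (4,5,6,1)_8 → 2178
2178 = (4,2,0,2)_8 → 288
288 = (4,4,0)_8 → 512
512 = (1,0,0,0)_8 → 1  — reached 1.

base-8 4-happy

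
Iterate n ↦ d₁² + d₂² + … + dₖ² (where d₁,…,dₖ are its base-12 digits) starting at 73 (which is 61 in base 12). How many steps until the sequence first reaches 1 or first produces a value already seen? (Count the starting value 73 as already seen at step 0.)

5

73 = (6,1)_12 → 37
37 = (3,1)_12 → 10
10 = (10)_12 → 100
100 = (8,4)_12 → 80
80 = (6,8)_12 → 100  — 100 repeats.
That took 5 steps.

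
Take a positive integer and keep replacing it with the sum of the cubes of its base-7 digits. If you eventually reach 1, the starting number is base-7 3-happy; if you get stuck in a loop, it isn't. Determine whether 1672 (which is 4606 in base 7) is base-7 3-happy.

not base-7 3-happy

1672 = (4,6,0,6)_7 → 4³ + 6³ + 0³ + 6³ = 496
496 = (1,3,0,6)_7 → 1³ + 3³ + 0³ + 6³ = 244
244 = (4,6,6)_7 → 4³ + 6³ + 6³ = 496  — 496 already seen; the sequence cycles without reaching 1.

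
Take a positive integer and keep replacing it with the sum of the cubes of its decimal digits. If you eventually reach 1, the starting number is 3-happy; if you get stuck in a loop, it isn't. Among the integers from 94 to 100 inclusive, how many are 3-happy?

94: 94 → 793 → 1099 → 1459 → 919 → 1459  (repeats 1459)
95: 95 → 854 → 701 → 344 → 155 → 251 → 134 → 92 → 737 → 713 → 371 → 371  (repeats 371)
96: 96 → 945 → 918 → 1242 → 81 → 513 → 153 → 153  (repeats 153)
97: 97 → 1072 → 352 → 160 → 217 → 352  (repeats 352)
98: 98 → 1241 → 74 → 407 → 407  (repeats 407)
99: 99 → 1458 → 702 → 351 → 153 → 153  (repeats 153)
100: 100 → 1  (reaches 1)
3-happy: 100

1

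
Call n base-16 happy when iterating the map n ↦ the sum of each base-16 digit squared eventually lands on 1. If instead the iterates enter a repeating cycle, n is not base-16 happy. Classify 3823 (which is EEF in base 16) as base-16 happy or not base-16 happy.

3823 = (14,14,15)_16 → 14² + 14² + 15² = 196 + 196 + 225 = 617
617 = (2,6,9)_16 → 2² + 6² + 9² = 4 + 36 + 81 = 121
121 = (7,9)_16 → 7² + 9² = 49 + 81 = 130
130 = (8,2)_16 → 8² + 2² = 64 + 4 = 68
68 = (4,4)_16 → 4² + 4² = 16 + 16 = 32
32 = (2,0)_16 → 2² + 0² = 4 + 0 = 4
4 = (4)_16 → 4² = 16
16 = (1,0)_16 → 1² + 0² = 1 + 0 = 1  — reached 1.

base-16 happy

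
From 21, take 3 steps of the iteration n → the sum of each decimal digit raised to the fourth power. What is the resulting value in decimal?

288

21 → 17
17 → 2402
2402 → 288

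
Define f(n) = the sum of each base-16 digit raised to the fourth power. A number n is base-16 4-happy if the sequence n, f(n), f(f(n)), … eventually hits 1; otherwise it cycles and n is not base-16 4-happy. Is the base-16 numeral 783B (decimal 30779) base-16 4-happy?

30779 = (7,8,3,11)_16 → 21219
21219 = (5,2,14,3)_16 → 39138
39138 = (9,8,14,2)_16 → 49089
49089 = (11,15,12,1)_16 → 86003
86003 = (1,4,15,15,3)_16 → 101588
101588 = (1,8,12,13,4)_16 → 53650
53650 = (13,1,9,2)_16 → 35139
35139 = (8,9,4,3)_16 → 10994
10994 = (2,10,15,2)_16 → 60657
60657 = (14,12,15,1)_16 → 109778
109778 = (1,10,12,13,2)_16 → 59314
59314 = (14,7,11,2)_16 → 55474
55474 = (13,8,11,2)_16 → 47314
47314 = (11,8,13,2)_16 → 47314  — 47314 already seen; the sequence cycles without reaching 1.

not base-16 4-happy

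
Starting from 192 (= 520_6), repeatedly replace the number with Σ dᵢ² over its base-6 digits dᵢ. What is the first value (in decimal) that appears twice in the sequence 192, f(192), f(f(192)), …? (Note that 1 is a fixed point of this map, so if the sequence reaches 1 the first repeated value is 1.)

192 = (5,2,0)_6 → 5² + 2² + 0² = 29
29 = (4,5)_6 → 4² + 5² = 41
41 = (1,0,5)_6 → 1² + 0² + 5² = 26
26 = (4,2)_6 → 4² + 2² = 20
20 = (3,2)_6 → 3² + 2² = 13
13 = (2,1)_6 → 2² + 1² = 5
5 = (5)_6 → 5² = 25
25 = (4,1)_6 → 4² + 1² = 17
17 = (2,5)_6 → 2² + 5² = 29  — 29 already appeared earlier.

29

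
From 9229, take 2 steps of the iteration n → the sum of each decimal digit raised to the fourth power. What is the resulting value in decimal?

964

9229 → 9⁴ + 2⁴ + 2⁴ + 9⁴ = 13154
13154 → 1⁴ + 3⁴ + 1⁴ + 5⁴ + 4⁴ = 964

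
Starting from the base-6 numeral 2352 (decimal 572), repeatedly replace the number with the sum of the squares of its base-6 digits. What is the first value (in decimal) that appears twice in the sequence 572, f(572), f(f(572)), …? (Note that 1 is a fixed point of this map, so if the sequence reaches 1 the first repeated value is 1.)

572 = (2,3,5,2)_6 → 2² + 3² + 5² + 2² = 42
42 = (1,1,0)_6 → 1² + 1² + 0² = 2
2 = (2)_6 → 2² = 4
4 = (4)_6 → 4² = 16
16 = (2,4)_6 → 2² + 4² = 20
20 = (3,2)_6 → 3² + 2² = 13
13 = (2,1)_6 → 2² + 1² = 5
5 = (5)_6 → 5² = 25
25 = (4,1)_6 → 4² + 1² = 17
17 = (2,5)_6 → 2² + 5² = 29
29 = (4,5)_6 → 4² + 5² = 41
41 = (1,0,5)_6 → 1² + 0² + 5² = 26
26 = (4,2)_6 → 4² + 2² = 20  — 20 already appeared earlier.

20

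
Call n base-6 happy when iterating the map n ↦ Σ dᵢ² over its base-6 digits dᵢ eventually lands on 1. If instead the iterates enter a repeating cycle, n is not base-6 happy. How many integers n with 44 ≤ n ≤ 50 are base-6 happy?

2

44: 44 → 6 → 1  — base-6 happy
45: 45 → 11 → 26 → 20 → 13 → 5 → 25 → 17 → 29 → 41 → 26  — not base-6 happy
46: 46 → 18 → 9 → 10 → 17 → 29 → 41 → 26 → 20 → 13 → 5 → 25 → 17  — not base-6 happy
47: 47 → 27 → 25 → 17 → 29 → 41 → 26 → 20 → 13 → 5 → 25  — not base-6 happy
48: 48 → 5 → 25 → 17 → 29 → 41 → 26 → 20 → 13 → 5  — not base-6 happy
49: 49 → 6 → 1  — base-6 happy
50: 50 → 9 → 10 → 17 → 29 → 41 → 26 → 20 → 13 → 5 → 25 → 17  — not base-6 happy
base-6 happy: 44, 49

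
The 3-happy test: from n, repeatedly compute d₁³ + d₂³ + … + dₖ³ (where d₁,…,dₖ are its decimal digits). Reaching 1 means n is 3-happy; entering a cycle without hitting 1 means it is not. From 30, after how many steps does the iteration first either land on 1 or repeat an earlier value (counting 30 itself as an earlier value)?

30 → 3³ + 0³ = 27
27 → 2³ + 7³ = 351
351 → 3³ + 5³ + 1³ = 153
153 → 1³ + 5³ + 3³ = 153  — 153 repeats.
That took 4 steps.

4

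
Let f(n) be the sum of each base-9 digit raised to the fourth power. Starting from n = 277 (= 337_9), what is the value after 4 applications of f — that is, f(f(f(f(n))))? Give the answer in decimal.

243

277 = (3,3,7)_9 → 3⁴ + 3⁴ + 7⁴ = 2563
2563 = (3,4,5,7)_9 → 3⁴ + 4⁴ + 5⁴ + 7⁴ = 3363
3363 = (4,5,4,6)_9 → 4⁴ + 5⁴ + 4⁴ + 6⁴ = 2433
2433 = (3,3,0,3)_9 → 3⁴ + 3⁴ + 0⁴ + 3⁴ = 243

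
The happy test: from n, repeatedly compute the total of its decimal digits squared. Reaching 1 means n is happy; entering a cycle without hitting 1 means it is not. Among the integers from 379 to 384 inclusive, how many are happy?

379: 379 → 139 → 91 → 82 → 68 → 100 → 1  — happy
380: 380 → 73 → 58 → 89 → 145 → 42 → 20 → 4 → 16 → 37 → 58  — not happy
381: 381 → 74 → 65 → 61 → 37 → 58 → 89 → 145 → 42 → 20 → 4 → 16 → 37  — not happy
382: 382 → 77 → 98 → 145 → 42 → 20 → 4 → 16 → 37 → 58 → 89 → 145  — not happy
383: 383 → 82 → 68 → 100 → 1  — happy
384: 384 → 89 → 145 → 42 → 20 → 4 → 16 → 37 → 58 → 89  — not happy
happy: 379, 383

2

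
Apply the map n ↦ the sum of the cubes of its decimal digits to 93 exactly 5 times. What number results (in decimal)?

513

93 → 9³ + 3³ = 756
756 → 7³ + 5³ + 6³ = 684
684 → 6³ + 8³ + 4³ = 792
792 → 7³ + 9³ + 2³ = 1080
1080 → 1³ + 0³ + 8³ + 0³ = 513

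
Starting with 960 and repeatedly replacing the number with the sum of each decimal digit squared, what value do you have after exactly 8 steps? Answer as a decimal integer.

89

960 → 9² + 6² + 0² = 117
117 → 1² + 1² + 7² = 51
51 → 5² + 1² = 26
26 → 2² + 6² = 40
40 → 4² + 0² = 16
16 → 1² + 6² = 37
37 → 3² + 7² = 58
58 → 5² + 8² = 89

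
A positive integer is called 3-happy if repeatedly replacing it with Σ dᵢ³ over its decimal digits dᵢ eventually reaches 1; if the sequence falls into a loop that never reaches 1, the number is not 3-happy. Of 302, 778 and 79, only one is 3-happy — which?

302: 302 → 35 → 152 → 134 → 92 → 737 → 713 → 371 → 371  — repeats 371 (not 3-happy)
778: 778 → 1198 → 1243 → 100 → 1  — reaches 1 (3-happy)
79: 79 → 1072 → 352 → 160 → 217 → 352  — repeats 352 (not 3-happy)

778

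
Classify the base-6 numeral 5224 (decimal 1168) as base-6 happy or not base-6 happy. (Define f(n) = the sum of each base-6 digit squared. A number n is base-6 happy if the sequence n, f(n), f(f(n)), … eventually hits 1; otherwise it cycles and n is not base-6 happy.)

1168 = (5,2,2,4)_6 → 5² + 2² + 2² + 4² = 49
49 = (1,2,1)_6 → 1² + 2² + 1² = 6
6 = (1,0)_6 → 1² + 0² = 1  — reached 1.

base-6 happy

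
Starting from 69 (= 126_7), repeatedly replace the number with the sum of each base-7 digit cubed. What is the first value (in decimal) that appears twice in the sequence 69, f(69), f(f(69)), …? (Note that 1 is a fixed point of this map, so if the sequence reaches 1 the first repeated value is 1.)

69 = (1,2,6)_7 → 225
225 = (4,4,1)_7 → 129
129 = (2,4,3)_7 → 99
99 = (2,0,1)_7 → 9
9 = (1,2)_7 → 9  — 9 already appeared earlier.

9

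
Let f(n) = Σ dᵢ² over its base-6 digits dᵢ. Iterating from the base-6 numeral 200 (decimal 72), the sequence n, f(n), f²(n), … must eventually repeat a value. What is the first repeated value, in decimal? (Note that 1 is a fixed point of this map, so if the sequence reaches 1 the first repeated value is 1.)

20

72 = (2,0,0)_6 → 4
4 = (4)_6 → 16
16 = (2,4)_6 → 20
20 = (3,2)_6 → 13
13 = (2,1)_6 → 5
5 = (5)_6 → 25
25 = (4,1)_6 → 17
17 = (2,5)_6 → 29
29 = (4,5)_6 → 41
41 = (1,0,5)_6 → 26
26 = (4,2)_6 → 20  — 20 already appeared earlier.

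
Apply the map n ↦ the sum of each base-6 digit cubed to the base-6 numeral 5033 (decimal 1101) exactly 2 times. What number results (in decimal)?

1101 = (5,0,3,3)_6 → 5³ + 0³ + 3³ + 3³ = 125 + 0 + 27 + 27 = 179
179 = (4,5,5)_6 → 4³ + 5³ + 5³ = 64 + 125 + 125 = 314

314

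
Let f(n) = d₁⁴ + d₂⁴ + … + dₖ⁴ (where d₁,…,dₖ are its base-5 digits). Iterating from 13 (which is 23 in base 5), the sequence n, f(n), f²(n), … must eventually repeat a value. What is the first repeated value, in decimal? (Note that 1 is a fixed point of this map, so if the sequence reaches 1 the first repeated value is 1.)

353

13 = (2,3)_5 → 2⁴ + 3⁴ = 97
97 = (3,4,2)_5 → 3⁴ + 4⁴ + 2⁴ = 353
353 = (2,4,0,3)_5 → 2⁴ + 4⁴ + 0⁴ + 3⁴ = 353  — 353 already appeared earlier.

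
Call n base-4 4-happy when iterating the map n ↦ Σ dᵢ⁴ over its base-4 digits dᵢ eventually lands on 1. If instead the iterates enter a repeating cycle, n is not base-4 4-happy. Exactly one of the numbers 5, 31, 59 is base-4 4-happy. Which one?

5: 5 → 2 → 16 → 1  — reaches 1 (base-4 4-happy)
31: 31 → 163 → 113 → 83 → 83  — repeats 83 (not base-4 4-happy)
59: 59 → 178 → 113 → 83 → 83  — repeats 83 (not base-4 4-happy)

5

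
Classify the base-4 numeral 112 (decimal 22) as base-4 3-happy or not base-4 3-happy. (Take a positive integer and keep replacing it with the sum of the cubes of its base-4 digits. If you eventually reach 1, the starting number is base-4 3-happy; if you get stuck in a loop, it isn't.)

22 = (1,1,2)_4 → 1³ + 1³ + 2³ = 1 + 1 + 8 = 10
10 = (2,2)_4 → 2³ + 2³ = 8 + 8 = 16
16 = (1,0,0)_4 → 1³ + 0³ + 0³ = 1 + 0 + 0 = 1  — reached 1.

base-4 3-happy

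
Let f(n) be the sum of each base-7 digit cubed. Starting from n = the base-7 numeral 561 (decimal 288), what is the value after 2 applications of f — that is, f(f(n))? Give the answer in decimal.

288 = (5,6,1)_7 → 5³ + 6³ + 1³ = 125 + 216 + 1 = 342
342 = (6,6,6)_7 → 6³ + 6³ + 6³ = 216 + 216 + 216 = 648

648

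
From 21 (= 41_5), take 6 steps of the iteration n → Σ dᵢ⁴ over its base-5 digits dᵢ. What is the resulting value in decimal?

593

21 = (4,1)_5 → 4⁴ + 1⁴ = 257
257 = (2,0,1,2)_5 → 2⁴ + 0⁴ + 1⁴ + 2⁴ = 33
33 = (1,1,3)_5 → 1⁴ + 1⁴ + 3⁴ = 83
83 = (3,1,3)_5 → 3⁴ + 1⁴ + 3⁴ = 163
163 = (1,1,2,3)_5 → 1⁴ + 1⁴ + 2⁴ + 3⁴ = 99
99 = (3,4,4)_5 → 3⁴ + 4⁴ + 4⁴ = 593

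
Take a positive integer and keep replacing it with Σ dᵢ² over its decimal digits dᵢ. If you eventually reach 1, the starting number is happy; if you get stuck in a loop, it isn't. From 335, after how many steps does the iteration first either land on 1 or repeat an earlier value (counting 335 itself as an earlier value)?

13

335 → 43
43 → 25
25 → 29
29 → 85
85 → 89
89 → 145
145 → 42
42 → 20
20 → 4
4 → 16
16 → 37
37 → 58
58 → 89  — 89 repeats.
That took 13 steps.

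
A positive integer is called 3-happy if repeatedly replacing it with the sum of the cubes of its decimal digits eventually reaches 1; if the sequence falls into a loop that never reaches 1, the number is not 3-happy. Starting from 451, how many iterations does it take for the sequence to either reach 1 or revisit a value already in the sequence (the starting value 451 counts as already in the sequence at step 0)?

4

451 → 190
190 → 730
730 → 370
370 → 370  — 370 repeats.
That took 4 steps.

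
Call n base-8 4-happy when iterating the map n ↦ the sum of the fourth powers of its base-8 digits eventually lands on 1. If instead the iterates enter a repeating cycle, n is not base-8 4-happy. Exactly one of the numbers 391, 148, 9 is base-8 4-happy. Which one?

391: 391 → 3697 → 3699 → 3779 → 2563 → 706 → 98 → 273 → 273  — repeats 273 (not base-8 4-happy)
148: 148 → 288 → 512 → 1  — reaches 1 (base-8 4-happy)
9: 9 → 2 → 16 → 16  — repeats 16 (not base-8 4-happy)

148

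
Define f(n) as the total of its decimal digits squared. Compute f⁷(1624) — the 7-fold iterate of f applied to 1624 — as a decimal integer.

89

1624 → 1² + 6² + 2² + 4² = 57
57 → 5² + 7² = 74
74 → 7² + 4² = 65
65 → 6² + 5² = 61
61 → 6² + 1² = 37
37 → 3² + 7² = 58
58 → 5² + 8² = 89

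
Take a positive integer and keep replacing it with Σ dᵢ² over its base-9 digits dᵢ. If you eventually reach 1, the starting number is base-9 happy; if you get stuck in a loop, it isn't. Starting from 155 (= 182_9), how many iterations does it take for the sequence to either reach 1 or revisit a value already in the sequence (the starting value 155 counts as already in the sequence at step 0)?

7

155 = (1,8,2)_9 → 1² + 8² + 2² = 1 + 64 + 4 = 69
69 = (7,6)_9 → 7² + 6² = 49 + 36 = 85
85 = (1,0,4)_9 → 1² + 0² + 4² = 1 + 0 + 16 = 17
17 = (1,8)_9 → 1² + 8² = 1 + 64 = 65
65 = (7,2)_9 → 7² + 2² = 49 + 4 = 53
53 = (5,8)_9 → 5² + 8² = 25 + 64 = 89
89 = (1,0,8)_9 → 1² + 0² + 8² = 1 + 0 + 64 = 65  — 65 repeats.
That took 7 steps.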